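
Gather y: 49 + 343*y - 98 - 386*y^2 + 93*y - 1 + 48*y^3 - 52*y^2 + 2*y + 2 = 48*y^3 - 438*y^2 + 438*y - 48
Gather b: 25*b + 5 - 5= 25*b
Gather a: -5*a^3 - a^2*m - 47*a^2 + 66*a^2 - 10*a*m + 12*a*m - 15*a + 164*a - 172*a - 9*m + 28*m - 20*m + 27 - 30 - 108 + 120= -5*a^3 + a^2*(19 - m) + a*(2*m - 23) - m + 9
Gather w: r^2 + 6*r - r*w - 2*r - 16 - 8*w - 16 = r^2 + 4*r + w*(-r - 8) - 32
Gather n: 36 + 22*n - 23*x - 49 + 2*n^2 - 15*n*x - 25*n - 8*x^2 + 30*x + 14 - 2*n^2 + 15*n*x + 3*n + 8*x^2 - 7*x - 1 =0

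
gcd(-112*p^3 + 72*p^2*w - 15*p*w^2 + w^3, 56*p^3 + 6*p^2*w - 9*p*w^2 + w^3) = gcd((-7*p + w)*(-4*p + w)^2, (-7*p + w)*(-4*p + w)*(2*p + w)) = 28*p^2 - 11*p*w + w^2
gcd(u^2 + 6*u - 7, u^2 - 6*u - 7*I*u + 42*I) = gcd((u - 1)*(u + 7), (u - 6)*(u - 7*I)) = 1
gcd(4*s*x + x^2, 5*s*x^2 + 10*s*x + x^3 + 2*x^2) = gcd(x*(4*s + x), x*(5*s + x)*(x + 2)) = x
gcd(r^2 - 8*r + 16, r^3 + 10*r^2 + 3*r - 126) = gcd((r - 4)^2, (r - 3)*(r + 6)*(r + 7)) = 1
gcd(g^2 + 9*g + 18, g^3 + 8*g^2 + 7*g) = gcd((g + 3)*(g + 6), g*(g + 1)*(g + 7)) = 1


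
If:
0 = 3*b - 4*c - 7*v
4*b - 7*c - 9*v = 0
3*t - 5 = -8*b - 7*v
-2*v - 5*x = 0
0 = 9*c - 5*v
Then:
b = 0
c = 0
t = 5/3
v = 0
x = 0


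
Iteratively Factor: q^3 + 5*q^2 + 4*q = (q)*(q^2 + 5*q + 4) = q*(q + 1)*(q + 4)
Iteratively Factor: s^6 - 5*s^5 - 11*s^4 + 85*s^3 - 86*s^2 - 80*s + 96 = (s - 1)*(s^5 - 4*s^4 - 15*s^3 + 70*s^2 - 16*s - 96) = (s - 3)*(s - 1)*(s^4 - s^3 - 18*s^2 + 16*s + 32) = (s - 3)*(s - 2)*(s - 1)*(s^3 + s^2 - 16*s - 16) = (s - 4)*(s - 3)*(s - 2)*(s - 1)*(s^2 + 5*s + 4) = (s - 4)*(s - 3)*(s - 2)*(s - 1)*(s + 4)*(s + 1)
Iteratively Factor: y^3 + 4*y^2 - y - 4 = (y + 4)*(y^2 - 1) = (y + 1)*(y + 4)*(y - 1)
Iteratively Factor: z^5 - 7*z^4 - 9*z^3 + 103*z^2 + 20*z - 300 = (z + 3)*(z^4 - 10*z^3 + 21*z^2 + 40*z - 100) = (z - 5)*(z + 3)*(z^3 - 5*z^2 - 4*z + 20) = (z - 5)*(z - 2)*(z + 3)*(z^2 - 3*z - 10) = (z - 5)*(z - 2)*(z + 2)*(z + 3)*(z - 5)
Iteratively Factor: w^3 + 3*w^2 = (w + 3)*(w^2) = w*(w + 3)*(w)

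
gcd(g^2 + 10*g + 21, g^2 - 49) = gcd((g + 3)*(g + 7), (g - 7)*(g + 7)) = g + 7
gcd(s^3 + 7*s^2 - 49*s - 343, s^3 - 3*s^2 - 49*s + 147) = s^2 - 49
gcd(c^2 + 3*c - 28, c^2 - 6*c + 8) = c - 4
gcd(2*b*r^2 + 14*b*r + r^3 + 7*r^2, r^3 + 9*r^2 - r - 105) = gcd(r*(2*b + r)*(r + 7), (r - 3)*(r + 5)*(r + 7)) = r + 7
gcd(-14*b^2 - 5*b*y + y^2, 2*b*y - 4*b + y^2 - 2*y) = 2*b + y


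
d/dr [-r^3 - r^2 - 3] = r*(-3*r - 2)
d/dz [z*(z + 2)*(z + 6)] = 3*z^2 + 16*z + 12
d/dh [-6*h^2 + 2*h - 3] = 2 - 12*h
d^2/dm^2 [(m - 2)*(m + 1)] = 2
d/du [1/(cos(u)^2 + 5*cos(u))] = (2*cos(u) + 5)*sin(u)/((cos(u) + 5)^2*cos(u)^2)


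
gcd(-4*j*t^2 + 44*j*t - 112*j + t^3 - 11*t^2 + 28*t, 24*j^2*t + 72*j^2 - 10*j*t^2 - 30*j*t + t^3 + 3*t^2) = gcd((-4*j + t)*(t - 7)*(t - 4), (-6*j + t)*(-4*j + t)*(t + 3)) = -4*j + t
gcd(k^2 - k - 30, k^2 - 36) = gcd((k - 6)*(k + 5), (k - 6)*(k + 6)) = k - 6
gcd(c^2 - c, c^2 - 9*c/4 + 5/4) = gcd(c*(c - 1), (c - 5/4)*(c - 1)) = c - 1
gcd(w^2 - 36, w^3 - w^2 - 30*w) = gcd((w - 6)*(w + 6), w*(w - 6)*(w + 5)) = w - 6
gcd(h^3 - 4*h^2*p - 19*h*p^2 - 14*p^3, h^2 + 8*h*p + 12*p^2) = h + 2*p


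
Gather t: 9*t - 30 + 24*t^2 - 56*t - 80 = 24*t^2 - 47*t - 110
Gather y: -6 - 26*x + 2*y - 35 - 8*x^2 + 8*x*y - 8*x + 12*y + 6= -8*x^2 - 34*x + y*(8*x + 14) - 35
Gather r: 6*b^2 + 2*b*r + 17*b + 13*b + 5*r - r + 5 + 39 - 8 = 6*b^2 + 30*b + r*(2*b + 4) + 36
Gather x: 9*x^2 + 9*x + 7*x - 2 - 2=9*x^2 + 16*x - 4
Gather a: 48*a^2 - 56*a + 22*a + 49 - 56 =48*a^2 - 34*a - 7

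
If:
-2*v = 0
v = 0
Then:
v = 0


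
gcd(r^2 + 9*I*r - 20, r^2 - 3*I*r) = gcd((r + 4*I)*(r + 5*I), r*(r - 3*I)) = 1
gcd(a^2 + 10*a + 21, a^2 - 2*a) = 1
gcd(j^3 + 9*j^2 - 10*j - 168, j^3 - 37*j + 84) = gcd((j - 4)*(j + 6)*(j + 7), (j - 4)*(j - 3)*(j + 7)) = j^2 + 3*j - 28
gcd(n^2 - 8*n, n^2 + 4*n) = n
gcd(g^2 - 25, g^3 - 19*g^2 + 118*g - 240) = g - 5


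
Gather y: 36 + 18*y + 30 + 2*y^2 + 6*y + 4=2*y^2 + 24*y + 70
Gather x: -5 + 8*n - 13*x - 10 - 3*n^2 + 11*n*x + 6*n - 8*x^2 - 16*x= -3*n^2 + 14*n - 8*x^2 + x*(11*n - 29) - 15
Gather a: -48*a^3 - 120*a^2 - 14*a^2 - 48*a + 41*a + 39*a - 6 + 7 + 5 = -48*a^3 - 134*a^2 + 32*a + 6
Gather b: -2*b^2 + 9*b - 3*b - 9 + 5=-2*b^2 + 6*b - 4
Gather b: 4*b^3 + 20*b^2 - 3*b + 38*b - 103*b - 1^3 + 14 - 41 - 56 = 4*b^3 + 20*b^2 - 68*b - 84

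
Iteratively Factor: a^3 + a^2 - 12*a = (a - 3)*(a^2 + 4*a) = a*(a - 3)*(a + 4)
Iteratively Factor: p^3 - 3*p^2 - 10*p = (p + 2)*(p^2 - 5*p) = p*(p + 2)*(p - 5)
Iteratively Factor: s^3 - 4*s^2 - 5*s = (s)*(s^2 - 4*s - 5) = s*(s - 5)*(s + 1)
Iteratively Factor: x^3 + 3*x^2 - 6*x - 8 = (x + 4)*(x^2 - x - 2) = (x + 1)*(x + 4)*(x - 2)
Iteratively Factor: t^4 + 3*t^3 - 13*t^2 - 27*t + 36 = (t + 4)*(t^3 - t^2 - 9*t + 9) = (t - 3)*(t + 4)*(t^2 + 2*t - 3) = (t - 3)*(t + 3)*(t + 4)*(t - 1)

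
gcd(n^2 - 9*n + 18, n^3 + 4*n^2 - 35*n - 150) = n - 6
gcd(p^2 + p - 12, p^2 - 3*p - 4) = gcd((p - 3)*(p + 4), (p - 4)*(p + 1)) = 1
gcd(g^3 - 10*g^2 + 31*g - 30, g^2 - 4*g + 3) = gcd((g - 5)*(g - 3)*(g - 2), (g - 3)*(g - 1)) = g - 3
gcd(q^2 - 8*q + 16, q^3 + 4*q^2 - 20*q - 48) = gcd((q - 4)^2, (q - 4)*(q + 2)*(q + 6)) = q - 4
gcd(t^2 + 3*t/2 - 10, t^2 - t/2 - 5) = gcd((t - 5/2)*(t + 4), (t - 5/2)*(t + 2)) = t - 5/2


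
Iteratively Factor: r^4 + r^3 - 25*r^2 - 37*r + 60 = (r + 3)*(r^3 - 2*r^2 - 19*r + 20) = (r + 3)*(r + 4)*(r^2 - 6*r + 5) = (r - 5)*(r + 3)*(r + 4)*(r - 1)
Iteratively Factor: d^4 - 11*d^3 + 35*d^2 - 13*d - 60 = (d - 4)*(d^3 - 7*d^2 + 7*d + 15) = (d - 4)*(d - 3)*(d^2 - 4*d - 5) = (d - 5)*(d - 4)*(d - 3)*(d + 1)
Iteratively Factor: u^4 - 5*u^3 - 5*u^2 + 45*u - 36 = (u - 1)*(u^3 - 4*u^2 - 9*u + 36) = (u - 1)*(u + 3)*(u^2 - 7*u + 12) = (u - 3)*(u - 1)*(u + 3)*(u - 4)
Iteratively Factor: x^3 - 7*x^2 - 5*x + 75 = (x - 5)*(x^2 - 2*x - 15) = (x - 5)*(x + 3)*(x - 5)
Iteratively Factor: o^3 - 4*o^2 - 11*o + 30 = (o + 3)*(o^2 - 7*o + 10) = (o - 5)*(o + 3)*(o - 2)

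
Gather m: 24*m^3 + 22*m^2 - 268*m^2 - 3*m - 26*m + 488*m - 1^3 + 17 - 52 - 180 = 24*m^3 - 246*m^2 + 459*m - 216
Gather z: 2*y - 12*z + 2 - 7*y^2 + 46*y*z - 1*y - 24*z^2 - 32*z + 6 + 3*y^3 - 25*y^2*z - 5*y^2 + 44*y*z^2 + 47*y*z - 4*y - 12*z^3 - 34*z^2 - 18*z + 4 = 3*y^3 - 12*y^2 - 3*y - 12*z^3 + z^2*(44*y - 58) + z*(-25*y^2 + 93*y - 62) + 12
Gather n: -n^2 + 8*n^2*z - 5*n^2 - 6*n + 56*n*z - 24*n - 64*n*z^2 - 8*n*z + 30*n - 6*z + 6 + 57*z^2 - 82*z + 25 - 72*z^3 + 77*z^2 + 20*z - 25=n^2*(8*z - 6) + n*(-64*z^2 + 48*z) - 72*z^3 + 134*z^2 - 68*z + 6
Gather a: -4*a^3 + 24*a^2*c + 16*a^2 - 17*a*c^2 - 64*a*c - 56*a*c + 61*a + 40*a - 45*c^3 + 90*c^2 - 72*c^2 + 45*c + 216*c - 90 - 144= -4*a^3 + a^2*(24*c + 16) + a*(-17*c^2 - 120*c + 101) - 45*c^3 + 18*c^2 + 261*c - 234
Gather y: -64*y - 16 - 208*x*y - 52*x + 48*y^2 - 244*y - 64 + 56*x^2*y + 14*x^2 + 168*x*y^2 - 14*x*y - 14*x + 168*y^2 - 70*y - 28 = 14*x^2 - 66*x + y^2*(168*x + 216) + y*(56*x^2 - 222*x - 378) - 108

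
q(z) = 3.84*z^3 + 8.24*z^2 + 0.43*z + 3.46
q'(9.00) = 1081.87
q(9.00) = 3474.13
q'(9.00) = 1081.87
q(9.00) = 3474.13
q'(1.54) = 53.13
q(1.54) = 37.69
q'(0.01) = 0.60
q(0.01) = 3.47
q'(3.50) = 199.23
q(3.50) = 270.54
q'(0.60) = 14.47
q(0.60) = 7.51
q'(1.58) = 55.23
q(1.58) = 39.86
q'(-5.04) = 210.00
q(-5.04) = -281.01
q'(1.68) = 60.63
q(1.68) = 45.65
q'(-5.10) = 216.02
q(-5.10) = -293.79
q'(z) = 11.52*z^2 + 16.48*z + 0.43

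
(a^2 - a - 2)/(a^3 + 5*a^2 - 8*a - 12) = 1/(a + 6)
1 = 1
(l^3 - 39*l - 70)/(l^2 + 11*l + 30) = (l^2 - 5*l - 14)/(l + 6)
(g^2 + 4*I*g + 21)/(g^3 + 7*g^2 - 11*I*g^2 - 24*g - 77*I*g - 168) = (g + 7*I)/(g^2 + g*(7 - 8*I) - 56*I)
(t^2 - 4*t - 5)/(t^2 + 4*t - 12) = (t^2 - 4*t - 5)/(t^2 + 4*t - 12)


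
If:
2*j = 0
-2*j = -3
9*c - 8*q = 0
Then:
No Solution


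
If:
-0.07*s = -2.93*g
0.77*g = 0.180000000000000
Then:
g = 0.23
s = 9.78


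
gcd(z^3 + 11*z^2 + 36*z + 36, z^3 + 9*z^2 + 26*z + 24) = z^2 + 5*z + 6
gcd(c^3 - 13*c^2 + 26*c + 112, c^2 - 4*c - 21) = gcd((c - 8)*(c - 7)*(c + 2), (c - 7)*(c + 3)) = c - 7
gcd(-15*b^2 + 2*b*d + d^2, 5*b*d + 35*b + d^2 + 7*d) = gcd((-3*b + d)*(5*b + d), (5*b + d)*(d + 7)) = 5*b + d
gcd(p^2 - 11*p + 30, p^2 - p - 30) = p - 6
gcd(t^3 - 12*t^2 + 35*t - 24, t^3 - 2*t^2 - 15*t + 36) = t - 3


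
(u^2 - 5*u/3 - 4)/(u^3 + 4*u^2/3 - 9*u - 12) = 1/(u + 3)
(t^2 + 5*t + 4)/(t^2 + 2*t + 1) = (t + 4)/(t + 1)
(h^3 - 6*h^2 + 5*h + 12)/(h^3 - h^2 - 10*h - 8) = (h - 3)/(h + 2)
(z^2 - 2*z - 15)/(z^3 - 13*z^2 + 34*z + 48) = (z^2 - 2*z - 15)/(z^3 - 13*z^2 + 34*z + 48)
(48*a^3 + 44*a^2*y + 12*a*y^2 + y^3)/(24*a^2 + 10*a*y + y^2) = 2*a + y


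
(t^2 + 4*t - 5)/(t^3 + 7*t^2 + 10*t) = (t - 1)/(t*(t + 2))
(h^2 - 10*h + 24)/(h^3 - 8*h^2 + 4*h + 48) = 1/(h + 2)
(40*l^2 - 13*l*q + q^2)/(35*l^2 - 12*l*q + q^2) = (-8*l + q)/(-7*l + q)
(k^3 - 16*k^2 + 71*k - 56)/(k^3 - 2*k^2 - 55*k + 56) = (k - 7)/(k + 7)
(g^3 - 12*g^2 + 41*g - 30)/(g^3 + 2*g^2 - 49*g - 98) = (g^3 - 12*g^2 + 41*g - 30)/(g^3 + 2*g^2 - 49*g - 98)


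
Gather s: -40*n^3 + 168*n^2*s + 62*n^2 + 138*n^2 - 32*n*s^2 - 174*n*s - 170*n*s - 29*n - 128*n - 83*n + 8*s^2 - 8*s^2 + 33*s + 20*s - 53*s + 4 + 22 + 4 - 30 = -40*n^3 + 200*n^2 - 32*n*s^2 - 240*n + s*(168*n^2 - 344*n)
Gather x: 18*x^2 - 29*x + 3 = 18*x^2 - 29*x + 3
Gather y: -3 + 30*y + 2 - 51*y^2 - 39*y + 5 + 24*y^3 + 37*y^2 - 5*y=24*y^3 - 14*y^2 - 14*y + 4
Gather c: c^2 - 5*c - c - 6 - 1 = c^2 - 6*c - 7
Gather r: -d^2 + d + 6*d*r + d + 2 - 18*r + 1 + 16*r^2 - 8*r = -d^2 + 2*d + 16*r^2 + r*(6*d - 26) + 3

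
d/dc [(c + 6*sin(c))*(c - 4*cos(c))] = (c + 6*sin(c))*(4*sin(c) + 1) + (c - 4*cos(c))*(6*cos(c) + 1)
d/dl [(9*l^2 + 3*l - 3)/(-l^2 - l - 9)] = 6*(-l^2 - 28*l - 5)/(l^4 + 2*l^3 + 19*l^2 + 18*l + 81)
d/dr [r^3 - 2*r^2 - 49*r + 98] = 3*r^2 - 4*r - 49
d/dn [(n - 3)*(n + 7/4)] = 2*n - 5/4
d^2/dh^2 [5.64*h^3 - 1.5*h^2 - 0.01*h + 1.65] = 33.84*h - 3.0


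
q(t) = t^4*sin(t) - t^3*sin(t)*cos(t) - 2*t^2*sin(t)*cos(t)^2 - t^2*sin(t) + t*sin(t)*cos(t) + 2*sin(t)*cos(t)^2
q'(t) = t^4*cos(t) + t^3*sin(t)^2 + 4*t^3*sin(t) - t^3*cos(t)^2 + 4*t^2*sin(t)^2*cos(t) - 3*t^2*sin(t)*cos(t) - 2*t^2*cos(t)^3 - t^2*cos(t) - t*sin(t)^2 - 4*t*sin(t)*cos(t)^2 - 2*t*sin(t) + t*cos(t)^2 - 4*sin(t)^2*cos(t) + sin(t)*cos(t) + 2*cos(t)^3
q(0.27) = 0.51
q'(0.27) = 1.37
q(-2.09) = -8.30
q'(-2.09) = 5.98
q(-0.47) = -0.34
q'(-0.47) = -0.89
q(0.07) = 0.14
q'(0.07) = 2.06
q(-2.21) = -8.90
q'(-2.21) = 3.93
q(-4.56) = 392.37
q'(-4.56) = -516.42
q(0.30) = 0.54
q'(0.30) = 1.17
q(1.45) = 2.08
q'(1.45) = 10.86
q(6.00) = -277.69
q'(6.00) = 777.96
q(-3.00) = -4.59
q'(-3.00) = -24.24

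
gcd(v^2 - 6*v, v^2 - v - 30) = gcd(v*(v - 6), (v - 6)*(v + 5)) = v - 6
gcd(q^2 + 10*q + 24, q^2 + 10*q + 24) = q^2 + 10*q + 24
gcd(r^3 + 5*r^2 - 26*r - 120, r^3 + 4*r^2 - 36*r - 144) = r^2 + 10*r + 24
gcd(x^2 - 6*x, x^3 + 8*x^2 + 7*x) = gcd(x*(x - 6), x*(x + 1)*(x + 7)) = x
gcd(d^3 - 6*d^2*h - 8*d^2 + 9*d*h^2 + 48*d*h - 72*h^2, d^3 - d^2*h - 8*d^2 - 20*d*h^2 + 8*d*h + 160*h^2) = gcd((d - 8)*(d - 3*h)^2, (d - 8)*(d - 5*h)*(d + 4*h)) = d - 8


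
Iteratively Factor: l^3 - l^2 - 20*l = (l + 4)*(l^2 - 5*l) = l*(l + 4)*(l - 5)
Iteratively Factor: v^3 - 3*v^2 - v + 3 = (v - 1)*(v^2 - 2*v - 3) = (v - 3)*(v - 1)*(v + 1)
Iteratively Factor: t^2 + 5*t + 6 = (t + 2)*(t + 3)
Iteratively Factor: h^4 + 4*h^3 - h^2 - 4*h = (h - 1)*(h^3 + 5*h^2 + 4*h) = h*(h - 1)*(h^2 + 5*h + 4) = h*(h - 1)*(h + 1)*(h + 4)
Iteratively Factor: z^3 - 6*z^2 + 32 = (z + 2)*(z^2 - 8*z + 16) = (z - 4)*(z + 2)*(z - 4)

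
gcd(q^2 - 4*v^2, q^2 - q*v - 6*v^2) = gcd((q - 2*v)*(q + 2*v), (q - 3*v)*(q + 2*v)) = q + 2*v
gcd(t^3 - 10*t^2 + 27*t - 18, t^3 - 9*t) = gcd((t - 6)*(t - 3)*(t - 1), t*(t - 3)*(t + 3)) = t - 3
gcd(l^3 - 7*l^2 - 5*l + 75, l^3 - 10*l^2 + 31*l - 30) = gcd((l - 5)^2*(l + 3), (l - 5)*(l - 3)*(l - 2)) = l - 5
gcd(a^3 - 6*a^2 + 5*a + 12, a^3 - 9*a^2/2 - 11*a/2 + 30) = a^2 - 7*a + 12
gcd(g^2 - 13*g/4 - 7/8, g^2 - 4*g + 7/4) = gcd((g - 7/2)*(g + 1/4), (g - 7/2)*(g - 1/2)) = g - 7/2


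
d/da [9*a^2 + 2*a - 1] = 18*a + 2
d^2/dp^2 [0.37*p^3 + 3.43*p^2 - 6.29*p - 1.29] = 2.22*p + 6.86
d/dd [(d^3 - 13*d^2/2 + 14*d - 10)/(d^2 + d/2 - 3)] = (4*d^4 + 4*d^3 - 105*d^2 + 236*d - 148)/(4*d^4 + 4*d^3 - 23*d^2 - 12*d + 36)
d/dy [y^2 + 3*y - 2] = 2*y + 3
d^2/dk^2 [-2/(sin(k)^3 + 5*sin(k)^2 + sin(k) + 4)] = 2*(9*sin(k)^6 + 55*sin(k)^5 + 90*sin(k)^4 - 101*sin(k)^3 - 235*sin(k)^2 - 10*sin(k) + 38)/(sin(k)^3 + 5*sin(k)^2 + sin(k) + 4)^3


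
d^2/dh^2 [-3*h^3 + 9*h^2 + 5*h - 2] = 18 - 18*h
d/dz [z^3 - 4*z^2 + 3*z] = 3*z^2 - 8*z + 3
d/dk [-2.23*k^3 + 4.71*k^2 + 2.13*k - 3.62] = -6.69*k^2 + 9.42*k + 2.13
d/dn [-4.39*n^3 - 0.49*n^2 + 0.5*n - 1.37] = -13.17*n^2 - 0.98*n + 0.5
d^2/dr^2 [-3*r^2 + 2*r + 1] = -6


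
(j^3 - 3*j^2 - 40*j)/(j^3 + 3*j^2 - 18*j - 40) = j*(j - 8)/(j^2 - 2*j - 8)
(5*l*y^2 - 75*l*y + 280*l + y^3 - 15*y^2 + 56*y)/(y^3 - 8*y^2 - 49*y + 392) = (5*l + y)/(y + 7)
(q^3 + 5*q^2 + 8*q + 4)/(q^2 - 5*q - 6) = (q^2 + 4*q + 4)/(q - 6)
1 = 1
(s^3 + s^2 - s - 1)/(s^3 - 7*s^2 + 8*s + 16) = (s^2 - 1)/(s^2 - 8*s + 16)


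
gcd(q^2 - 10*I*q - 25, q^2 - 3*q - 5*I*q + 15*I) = q - 5*I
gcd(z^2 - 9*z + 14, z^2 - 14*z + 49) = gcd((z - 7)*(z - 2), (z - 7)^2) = z - 7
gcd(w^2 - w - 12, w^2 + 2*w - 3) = w + 3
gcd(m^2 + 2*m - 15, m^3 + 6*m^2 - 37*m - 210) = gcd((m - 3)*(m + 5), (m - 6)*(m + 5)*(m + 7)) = m + 5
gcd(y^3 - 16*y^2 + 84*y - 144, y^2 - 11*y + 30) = y - 6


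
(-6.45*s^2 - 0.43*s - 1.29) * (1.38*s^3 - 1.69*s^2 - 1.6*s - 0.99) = -8.901*s^5 + 10.3071*s^4 + 9.2665*s^3 + 9.2536*s^2 + 2.4897*s + 1.2771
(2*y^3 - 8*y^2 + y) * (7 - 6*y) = -12*y^4 + 62*y^3 - 62*y^2 + 7*y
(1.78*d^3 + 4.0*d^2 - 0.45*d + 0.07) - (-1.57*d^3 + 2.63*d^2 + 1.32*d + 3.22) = 3.35*d^3 + 1.37*d^2 - 1.77*d - 3.15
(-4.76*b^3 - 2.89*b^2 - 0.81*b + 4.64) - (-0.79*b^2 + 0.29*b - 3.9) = -4.76*b^3 - 2.1*b^2 - 1.1*b + 8.54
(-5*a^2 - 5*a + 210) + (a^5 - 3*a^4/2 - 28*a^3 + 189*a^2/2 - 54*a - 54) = a^5 - 3*a^4/2 - 28*a^3 + 179*a^2/2 - 59*a + 156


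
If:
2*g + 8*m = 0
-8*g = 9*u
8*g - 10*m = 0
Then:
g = 0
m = 0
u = 0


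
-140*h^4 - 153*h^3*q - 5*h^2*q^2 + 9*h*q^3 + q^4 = (-4*h + q)*(h + q)*(5*h + q)*(7*h + q)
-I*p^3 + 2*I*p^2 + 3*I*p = p*(p - 3)*(-I*p - I)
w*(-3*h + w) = -3*h*w + w^2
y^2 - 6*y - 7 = (y - 7)*(y + 1)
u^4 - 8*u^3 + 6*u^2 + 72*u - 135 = (u - 5)*(u - 3)^2*(u + 3)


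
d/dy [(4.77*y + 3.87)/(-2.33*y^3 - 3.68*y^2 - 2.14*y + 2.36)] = (22.2282*y^3 + 44.6049*y^2 + 28.4832*y + 19.539)/(5.4289*y^6 + 17.1488*y^5 + 23.5148*y^4 + 4.7528*y^3 - 12.79*y^2 - 10.1008*y + 5.5696)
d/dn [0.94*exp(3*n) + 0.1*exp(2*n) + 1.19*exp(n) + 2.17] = (2.82*exp(2*n) + 0.2*exp(n) + 1.19)*exp(n)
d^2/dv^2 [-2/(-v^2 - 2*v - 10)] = 4*(-v^2 - 2*v + 4*(v + 1)^2 - 10)/(v^2 + 2*v + 10)^3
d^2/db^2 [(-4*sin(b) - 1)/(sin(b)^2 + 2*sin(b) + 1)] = 2*(-8*sin(b) - cos(2*b) + 6)/(sin(b) + 1)^3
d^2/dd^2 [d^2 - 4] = 2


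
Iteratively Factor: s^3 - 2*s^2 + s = (s - 1)*(s^2 - s) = (s - 1)^2*(s)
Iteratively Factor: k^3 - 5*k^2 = (k)*(k^2 - 5*k) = k^2*(k - 5)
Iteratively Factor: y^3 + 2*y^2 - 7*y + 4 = (y - 1)*(y^2 + 3*y - 4) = (y - 1)^2*(y + 4)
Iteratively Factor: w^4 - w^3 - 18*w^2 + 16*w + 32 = (w + 1)*(w^3 - 2*w^2 - 16*w + 32) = (w - 2)*(w + 1)*(w^2 - 16) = (w - 4)*(w - 2)*(w + 1)*(w + 4)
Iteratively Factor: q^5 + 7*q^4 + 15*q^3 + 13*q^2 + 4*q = (q + 1)*(q^4 + 6*q^3 + 9*q^2 + 4*q) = (q + 1)^2*(q^3 + 5*q^2 + 4*q) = q*(q + 1)^2*(q^2 + 5*q + 4) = q*(q + 1)^2*(q + 4)*(q + 1)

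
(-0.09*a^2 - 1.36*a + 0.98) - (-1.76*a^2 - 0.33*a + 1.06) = 1.67*a^2 - 1.03*a - 0.0800000000000001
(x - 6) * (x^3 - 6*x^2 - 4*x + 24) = x^4 - 12*x^3 + 32*x^2 + 48*x - 144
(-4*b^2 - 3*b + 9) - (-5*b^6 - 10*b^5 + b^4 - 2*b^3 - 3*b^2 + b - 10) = 5*b^6 + 10*b^5 - b^4 + 2*b^3 - b^2 - 4*b + 19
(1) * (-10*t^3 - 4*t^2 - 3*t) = -10*t^3 - 4*t^2 - 3*t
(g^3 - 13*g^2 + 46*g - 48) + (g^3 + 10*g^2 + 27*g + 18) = 2*g^3 - 3*g^2 + 73*g - 30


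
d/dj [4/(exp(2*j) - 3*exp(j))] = 4*(3 - 2*exp(j))*exp(-j)/(exp(j) - 3)^2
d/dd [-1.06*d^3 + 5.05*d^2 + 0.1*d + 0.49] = -3.18*d^2 + 10.1*d + 0.1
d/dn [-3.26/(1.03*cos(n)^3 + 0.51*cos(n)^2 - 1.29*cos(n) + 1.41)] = (-10.0734*cos(n)^2 - 3.3252*cos(n) + 4.2054)*sin(n)/(1.03*cos(n)^3 + 0.51*cos(n)^2 - 1.29*cos(n) + 1.41)^2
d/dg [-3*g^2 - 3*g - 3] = -6*g - 3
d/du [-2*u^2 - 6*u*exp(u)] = -6*u*exp(u) - 4*u - 6*exp(u)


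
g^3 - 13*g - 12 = (g - 4)*(g + 1)*(g + 3)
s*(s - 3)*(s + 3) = s^3 - 9*s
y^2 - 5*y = y*(y - 5)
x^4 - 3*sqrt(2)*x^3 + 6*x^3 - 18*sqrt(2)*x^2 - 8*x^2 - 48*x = x*(x + 6)*(x - 4*sqrt(2))*(x + sqrt(2))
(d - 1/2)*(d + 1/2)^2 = d^3 + d^2/2 - d/4 - 1/8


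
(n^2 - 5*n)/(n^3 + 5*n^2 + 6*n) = (n - 5)/(n^2 + 5*n + 6)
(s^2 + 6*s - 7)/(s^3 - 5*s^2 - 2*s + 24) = (s^2 + 6*s - 7)/(s^3 - 5*s^2 - 2*s + 24)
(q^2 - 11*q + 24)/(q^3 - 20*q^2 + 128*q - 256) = (q - 3)/(q^2 - 12*q + 32)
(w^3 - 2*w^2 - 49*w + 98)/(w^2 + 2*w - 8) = (w^2 - 49)/(w + 4)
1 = 1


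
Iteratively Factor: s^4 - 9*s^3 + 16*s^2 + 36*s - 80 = (s - 2)*(s^3 - 7*s^2 + 2*s + 40) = (s - 4)*(s - 2)*(s^2 - 3*s - 10) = (s - 5)*(s - 4)*(s - 2)*(s + 2)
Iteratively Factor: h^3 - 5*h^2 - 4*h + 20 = (h - 5)*(h^2 - 4) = (h - 5)*(h + 2)*(h - 2)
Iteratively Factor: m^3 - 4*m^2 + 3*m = (m - 3)*(m^2 - m) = (m - 3)*(m - 1)*(m)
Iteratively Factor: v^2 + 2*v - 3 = (v + 3)*(v - 1)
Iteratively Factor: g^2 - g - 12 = (g - 4)*(g + 3)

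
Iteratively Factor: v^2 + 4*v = (v)*(v + 4)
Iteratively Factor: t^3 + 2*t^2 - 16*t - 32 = (t + 4)*(t^2 - 2*t - 8) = (t + 2)*(t + 4)*(t - 4)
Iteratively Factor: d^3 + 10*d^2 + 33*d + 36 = (d + 4)*(d^2 + 6*d + 9) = (d + 3)*(d + 4)*(d + 3)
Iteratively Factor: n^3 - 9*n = (n)*(n^2 - 9) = n*(n + 3)*(n - 3)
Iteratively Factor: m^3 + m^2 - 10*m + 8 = (m - 1)*(m^2 + 2*m - 8) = (m - 2)*(m - 1)*(m + 4)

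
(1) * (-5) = -5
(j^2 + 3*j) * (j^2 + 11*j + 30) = j^4 + 14*j^3 + 63*j^2 + 90*j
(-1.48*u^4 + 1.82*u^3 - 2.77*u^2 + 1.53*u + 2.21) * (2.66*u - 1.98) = -3.9368*u^5 + 7.7716*u^4 - 10.9718*u^3 + 9.5544*u^2 + 2.8492*u - 4.3758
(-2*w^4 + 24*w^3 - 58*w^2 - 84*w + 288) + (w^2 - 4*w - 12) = -2*w^4 + 24*w^3 - 57*w^2 - 88*w + 276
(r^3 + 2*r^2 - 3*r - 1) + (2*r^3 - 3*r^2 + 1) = 3*r^3 - r^2 - 3*r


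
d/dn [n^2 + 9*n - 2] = 2*n + 9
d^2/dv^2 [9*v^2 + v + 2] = 18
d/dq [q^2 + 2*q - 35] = 2*q + 2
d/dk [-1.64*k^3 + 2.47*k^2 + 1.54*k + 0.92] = -4.92*k^2 + 4.94*k + 1.54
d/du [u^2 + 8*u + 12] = 2*u + 8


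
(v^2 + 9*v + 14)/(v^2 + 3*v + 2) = (v + 7)/(v + 1)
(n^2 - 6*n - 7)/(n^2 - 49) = (n + 1)/(n + 7)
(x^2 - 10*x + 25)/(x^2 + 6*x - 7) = (x^2 - 10*x + 25)/(x^2 + 6*x - 7)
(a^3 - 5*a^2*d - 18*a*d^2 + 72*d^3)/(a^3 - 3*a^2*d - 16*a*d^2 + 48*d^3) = (a - 6*d)/(a - 4*d)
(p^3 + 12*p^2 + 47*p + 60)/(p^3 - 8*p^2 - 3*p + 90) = (p^2 + 9*p + 20)/(p^2 - 11*p + 30)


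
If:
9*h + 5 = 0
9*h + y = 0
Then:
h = -5/9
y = 5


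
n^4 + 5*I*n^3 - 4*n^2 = n^2*(n + I)*(n + 4*I)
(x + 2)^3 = x^3 + 6*x^2 + 12*x + 8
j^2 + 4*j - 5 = (j - 1)*(j + 5)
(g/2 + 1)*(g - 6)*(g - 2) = g^3/2 - 3*g^2 - 2*g + 12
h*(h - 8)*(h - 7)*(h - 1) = h^4 - 16*h^3 + 71*h^2 - 56*h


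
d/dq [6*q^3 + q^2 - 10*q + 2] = 18*q^2 + 2*q - 10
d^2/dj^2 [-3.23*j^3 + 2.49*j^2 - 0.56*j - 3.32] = 4.98 - 19.38*j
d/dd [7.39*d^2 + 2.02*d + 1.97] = 14.78*d + 2.02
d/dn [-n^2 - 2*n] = -2*n - 2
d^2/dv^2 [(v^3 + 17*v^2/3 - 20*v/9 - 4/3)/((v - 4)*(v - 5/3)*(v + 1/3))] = 2*(297*v^3 - 864*v^2 - 1044*v + 3892)/(27*v^6 - 459*v^5 + 3141*v^4 - 11033*v^3 + 20940*v^2 - 20400*v + 8000)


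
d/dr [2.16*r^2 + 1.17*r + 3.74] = 4.32*r + 1.17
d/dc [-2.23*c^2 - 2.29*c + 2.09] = -4.46*c - 2.29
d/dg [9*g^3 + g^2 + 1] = g*(27*g + 2)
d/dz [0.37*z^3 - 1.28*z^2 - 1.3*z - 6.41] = 1.11*z^2 - 2.56*z - 1.3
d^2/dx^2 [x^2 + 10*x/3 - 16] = 2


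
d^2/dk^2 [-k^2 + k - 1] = -2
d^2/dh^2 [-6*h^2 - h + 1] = -12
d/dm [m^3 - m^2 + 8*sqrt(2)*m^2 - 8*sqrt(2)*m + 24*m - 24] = 3*m^2 - 2*m + 16*sqrt(2)*m - 8*sqrt(2) + 24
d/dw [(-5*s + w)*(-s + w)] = -6*s + 2*w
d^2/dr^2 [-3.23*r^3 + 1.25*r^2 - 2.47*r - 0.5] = 2.5 - 19.38*r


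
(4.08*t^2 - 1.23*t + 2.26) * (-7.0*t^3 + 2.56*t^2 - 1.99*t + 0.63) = -28.56*t^5 + 19.0548*t^4 - 27.088*t^3 + 10.8037*t^2 - 5.2723*t + 1.4238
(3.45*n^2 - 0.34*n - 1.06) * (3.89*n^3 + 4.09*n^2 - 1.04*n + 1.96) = 13.4205*n^5 + 12.7879*n^4 - 9.102*n^3 + 2.7802*n^2 + 0.436*n - 2.0776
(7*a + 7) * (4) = 28*a + 28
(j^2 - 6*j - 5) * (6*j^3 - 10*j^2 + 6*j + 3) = 6*j^5 - 46*j^4 + 36*j^3 + 17*j^2 - 48*j - 15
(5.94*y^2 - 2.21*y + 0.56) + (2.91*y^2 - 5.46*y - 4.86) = 8.85*y^2 - 7.67*y - 4.3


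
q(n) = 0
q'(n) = 0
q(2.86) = 0.00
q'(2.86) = 0.00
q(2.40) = 0.00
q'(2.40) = 0.00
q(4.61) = 0.00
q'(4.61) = 0.00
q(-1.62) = 0.00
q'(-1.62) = 0.00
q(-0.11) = 0.00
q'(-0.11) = 0.00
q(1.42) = 0.00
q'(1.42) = 0.00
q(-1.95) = 0.00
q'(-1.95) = 0.00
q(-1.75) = 0.00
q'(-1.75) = 0.00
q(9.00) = 0.00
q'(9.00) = 0.00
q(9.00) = 0.00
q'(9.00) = 0.00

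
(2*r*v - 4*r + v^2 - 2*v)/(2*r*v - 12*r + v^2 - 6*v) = (v - 2)/(v - 6)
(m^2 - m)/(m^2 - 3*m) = (m - 1)/(m - 3)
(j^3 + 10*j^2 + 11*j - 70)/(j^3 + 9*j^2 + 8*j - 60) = (j + 7)/(j + 6)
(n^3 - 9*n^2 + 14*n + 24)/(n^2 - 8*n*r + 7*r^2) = (n^3 - 9*n^2 + 14*n + 24)/(n^2 - 8*n*r + 7*r^2)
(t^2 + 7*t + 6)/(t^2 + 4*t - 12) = (t + 1)/(t - 2)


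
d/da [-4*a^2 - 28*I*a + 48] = -8*a - 28*I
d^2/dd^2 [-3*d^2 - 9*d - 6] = -6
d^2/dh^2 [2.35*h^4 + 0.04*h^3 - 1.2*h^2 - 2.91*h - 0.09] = 28.2*h^2 + 0.24*h - 2.4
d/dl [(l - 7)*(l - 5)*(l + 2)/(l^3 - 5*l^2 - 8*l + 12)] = (5*l^2 - 58*l + 173)/(l^4 - 14*l^3 + 61*l^2 - 84*l + 36)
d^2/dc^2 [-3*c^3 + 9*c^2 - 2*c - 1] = 18 - 18*c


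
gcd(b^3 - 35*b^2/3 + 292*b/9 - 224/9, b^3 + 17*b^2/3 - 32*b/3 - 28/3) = 1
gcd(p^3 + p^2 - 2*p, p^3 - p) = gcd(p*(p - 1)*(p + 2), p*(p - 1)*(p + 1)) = p^2 - p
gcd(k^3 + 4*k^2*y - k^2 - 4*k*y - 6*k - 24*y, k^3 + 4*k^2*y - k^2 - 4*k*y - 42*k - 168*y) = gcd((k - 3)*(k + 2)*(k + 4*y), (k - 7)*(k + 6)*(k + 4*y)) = k + 4*y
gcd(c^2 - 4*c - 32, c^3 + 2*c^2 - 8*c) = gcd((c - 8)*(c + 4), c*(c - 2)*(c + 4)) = c + 4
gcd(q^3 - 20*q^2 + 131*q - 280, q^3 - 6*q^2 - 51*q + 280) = q^2 - 13*q + 40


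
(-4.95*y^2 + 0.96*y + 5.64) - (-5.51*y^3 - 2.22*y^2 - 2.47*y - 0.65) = 5.51*y^3 - 2.73*y^2 + 3.43*y + 6.29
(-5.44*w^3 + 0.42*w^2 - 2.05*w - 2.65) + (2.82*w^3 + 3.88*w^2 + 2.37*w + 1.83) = -2.62*w^3 + 4.3*w^2 + 0.32*w - 0.82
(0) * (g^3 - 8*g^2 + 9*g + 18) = 0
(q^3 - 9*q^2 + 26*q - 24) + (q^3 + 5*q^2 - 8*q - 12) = 2*q^3 - 4*q^2 + 18*q - 36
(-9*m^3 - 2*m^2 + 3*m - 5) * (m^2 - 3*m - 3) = -9*m^5 + 25*m^4 + 36*m^3 - 8*m^2 + 6*m + 15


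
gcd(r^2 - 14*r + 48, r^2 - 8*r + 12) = r - 6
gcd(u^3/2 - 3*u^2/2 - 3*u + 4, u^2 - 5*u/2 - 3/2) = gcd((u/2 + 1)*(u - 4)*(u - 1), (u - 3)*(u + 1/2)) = 1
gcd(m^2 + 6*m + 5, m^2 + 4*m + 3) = m + 1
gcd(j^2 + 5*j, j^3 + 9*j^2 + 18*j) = j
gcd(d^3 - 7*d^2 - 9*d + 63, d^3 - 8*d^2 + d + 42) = d^2 - 10*d + 21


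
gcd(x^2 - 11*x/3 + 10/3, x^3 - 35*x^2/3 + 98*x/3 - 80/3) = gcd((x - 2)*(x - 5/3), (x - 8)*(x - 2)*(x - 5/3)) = x^2 - 11*x/3 + 10/3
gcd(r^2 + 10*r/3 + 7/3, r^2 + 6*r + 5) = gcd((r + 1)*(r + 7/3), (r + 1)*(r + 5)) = r + 1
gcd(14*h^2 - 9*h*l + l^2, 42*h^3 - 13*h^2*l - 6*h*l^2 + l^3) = 14*h^2 - 9*h*l + l^2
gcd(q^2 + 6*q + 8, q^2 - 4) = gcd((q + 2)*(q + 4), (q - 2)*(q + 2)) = q + 2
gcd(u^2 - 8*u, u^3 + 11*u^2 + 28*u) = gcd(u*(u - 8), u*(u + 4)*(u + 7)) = u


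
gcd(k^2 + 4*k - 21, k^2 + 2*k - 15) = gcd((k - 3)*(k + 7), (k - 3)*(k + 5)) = k - 3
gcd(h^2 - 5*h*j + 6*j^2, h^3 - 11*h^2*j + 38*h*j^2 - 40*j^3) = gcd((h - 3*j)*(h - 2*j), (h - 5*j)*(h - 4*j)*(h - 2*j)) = h - 2*j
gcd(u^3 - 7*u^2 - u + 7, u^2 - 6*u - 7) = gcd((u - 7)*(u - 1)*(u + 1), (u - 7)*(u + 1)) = u^2 - 6*u - 7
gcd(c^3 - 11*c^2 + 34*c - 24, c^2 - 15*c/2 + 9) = c - 6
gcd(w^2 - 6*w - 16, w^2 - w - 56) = w - 8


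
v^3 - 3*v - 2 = (v - 2)*(v + 1)^2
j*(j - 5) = j^2 - 5*j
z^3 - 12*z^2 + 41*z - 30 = (z - 6)*(z - 5)*(z - 1)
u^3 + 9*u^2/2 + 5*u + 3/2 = (u + 1/2)*(u + 1)*(u + 3)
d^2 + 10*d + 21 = (d + 3)*(d + 7)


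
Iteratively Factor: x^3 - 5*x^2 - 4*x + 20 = (x + 2)*(x^2 - 7*x + 10) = (x - 5)*(x + 2)*(x - 2)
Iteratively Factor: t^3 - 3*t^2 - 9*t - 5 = (t + 1)*(t^2 - 4*t - 5) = (t + 1)^2*(t - 5)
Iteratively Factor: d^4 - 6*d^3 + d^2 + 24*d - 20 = (d - 1)*(d^3 - 5*d^2 - 4*d + 20) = (d - 5)*(d - 1)*(d^2 - 4) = (d - 5)*(d - 2)*(d - 1)*(d + 2)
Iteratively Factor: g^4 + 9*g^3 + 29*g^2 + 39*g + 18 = (g + 2)*(g^3 + 7*g^2 + 15*g + 9) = (g + 1)*(g + 2)*(g^2 + 6*g + 9) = (g + 1)*(g + 2)*(g + 3)*(g + 3)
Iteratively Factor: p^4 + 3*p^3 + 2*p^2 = (p + 2)*(p^3 + p^2) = p*(p + 2)*(p^2 + p) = p^2*(p + 2)*(p + 1)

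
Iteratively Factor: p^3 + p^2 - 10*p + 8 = (p + 4)*(p^2 - 3*p + 2) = (p - 1)*(p + 4)*(p - 2)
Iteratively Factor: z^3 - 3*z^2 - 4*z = (z)*(z^2 - 3*z - 4) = z*(z - 4)*(z + 1)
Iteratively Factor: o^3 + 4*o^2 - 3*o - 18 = (o + 3)*(o^2 + o - 6) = (o + 3)^2*(o - 2)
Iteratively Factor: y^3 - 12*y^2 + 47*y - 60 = (y - 5)*(y^2 - 7*y + 12) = (y - 5)*(y - 4)*(y - 3)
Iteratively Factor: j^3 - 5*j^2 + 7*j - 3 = (j - 3)*(j^2 - 2*j + 1) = (j - 3)*(j - 1)*(j - 1)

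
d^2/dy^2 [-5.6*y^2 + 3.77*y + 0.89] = -11.2000000000000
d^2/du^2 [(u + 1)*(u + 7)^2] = 6*u + 30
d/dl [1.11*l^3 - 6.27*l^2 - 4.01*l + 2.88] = 3.33*l^2 - 12.54*l - 4.01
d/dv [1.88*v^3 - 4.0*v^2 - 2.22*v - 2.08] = 5.64*v^2 - 8.0*v - 2.22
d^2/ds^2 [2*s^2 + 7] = 4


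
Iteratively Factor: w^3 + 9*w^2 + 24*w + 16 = (w + 4)*(w^2 + 5*w + 4) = (w + 4)^2*(w + 1)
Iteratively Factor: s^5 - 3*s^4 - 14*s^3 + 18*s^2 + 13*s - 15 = (s + 3)*(s^4 - 6*s^3 + 4*s^2 + 6*s - 5) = (s - 1)*(s + 3)*(s^3 - 5*s^2 - s + 5) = (s - 5)*(s - 1)*(s + 3)*(s^2 - 1) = (s - 5)*(s - 1)*(s + 1)*(s + 3)*(s - 1)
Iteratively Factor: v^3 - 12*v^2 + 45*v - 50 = (v - 2)*(v^2 - 10*v + 25) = (v - 5)*(v - 2)*(v - 5)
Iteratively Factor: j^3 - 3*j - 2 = (j + 1)*(j^2 - j - 2) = (j + 1)^2*(j - 2)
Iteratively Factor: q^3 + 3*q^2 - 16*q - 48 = (q - 4)*(q^2 + 7*q + 12) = (q - 4)*(q + 4)*(q + 3)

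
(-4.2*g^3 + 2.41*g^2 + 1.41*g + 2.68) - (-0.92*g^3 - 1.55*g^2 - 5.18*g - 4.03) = -3.28*g^3 + 3.96*g^2 + 6.59*g + 6.71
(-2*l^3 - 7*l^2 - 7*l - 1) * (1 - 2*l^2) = 4*l^5 + 14*l^4 + 12*l^3 - 5*l^2 - 7*l - 1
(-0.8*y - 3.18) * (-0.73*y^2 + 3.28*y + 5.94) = 0.584*y^3 - 0.3026*y^2 - 15.1824*y - 18.8892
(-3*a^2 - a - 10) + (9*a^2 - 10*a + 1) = 6*a^2 - 11*a - 9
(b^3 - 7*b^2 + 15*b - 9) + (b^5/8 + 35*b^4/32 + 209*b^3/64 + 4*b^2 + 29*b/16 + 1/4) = b^5/8 + 35*b^4/32 + 273*b^3/64 - 3*b^2 + 269*b/16 - 35/4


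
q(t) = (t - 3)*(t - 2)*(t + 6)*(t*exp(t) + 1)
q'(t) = (t - 3)*(t - 2)*(t + 6)*(t*exp(t) + exp(t)) + (t - 3)*(t - 2)*(t*exp(t) + 1) + (t - 3)*(t + 6)*(t*exp(t) + 1) + (t - 2)*(t + 6)*(t*exp(t) + 1)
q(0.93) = 51.53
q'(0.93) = 9.47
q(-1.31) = 43.26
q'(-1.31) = -19.48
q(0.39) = 42.32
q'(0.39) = 19.25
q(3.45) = 676.28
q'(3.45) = 2905.15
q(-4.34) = 72.88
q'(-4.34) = 19.12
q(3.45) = 676.28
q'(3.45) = 2905.15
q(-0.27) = 33.77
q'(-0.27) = 4.39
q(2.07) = -9.14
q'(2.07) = -134.70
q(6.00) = 348706.48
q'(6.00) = 639127.21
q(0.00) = 36.00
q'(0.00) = 12.00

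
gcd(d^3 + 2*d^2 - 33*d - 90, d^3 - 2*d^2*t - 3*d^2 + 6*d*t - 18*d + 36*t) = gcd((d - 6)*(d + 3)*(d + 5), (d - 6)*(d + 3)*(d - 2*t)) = d^2 - 3*d - 18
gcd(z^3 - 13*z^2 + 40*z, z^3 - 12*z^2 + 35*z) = z^2 - 5*z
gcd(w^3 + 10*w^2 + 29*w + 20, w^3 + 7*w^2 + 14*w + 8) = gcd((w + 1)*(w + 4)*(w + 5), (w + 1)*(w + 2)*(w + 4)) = w^2 + 5*w + 4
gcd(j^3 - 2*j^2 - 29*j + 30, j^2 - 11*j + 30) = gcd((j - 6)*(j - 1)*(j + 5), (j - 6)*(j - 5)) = j - 6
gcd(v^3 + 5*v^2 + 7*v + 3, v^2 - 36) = 1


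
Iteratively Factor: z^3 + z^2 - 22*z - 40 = (z - 5)*(z^2 + 6*z + 8) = (z - 5)*(z + 4)*(z + 2)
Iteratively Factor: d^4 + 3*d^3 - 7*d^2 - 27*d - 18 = (d + 3)*(d^3 - 7*d - 6) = (d + 1)*(d + 3)*(d^2 - d - 6) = (d + 1)*(d + 2)*(d + 3)*(d - 3)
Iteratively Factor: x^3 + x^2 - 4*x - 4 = (x + 2)*(x^2 - x - 2) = (x - 2)*(x + 2)*(x + 1)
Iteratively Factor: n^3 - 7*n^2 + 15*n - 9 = (n - 3)*(n^2 - 4*n + 3) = (n - 3)^2*(n - 1)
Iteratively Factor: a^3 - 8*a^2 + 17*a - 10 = (a - 1)*(a^2 - 7*a + 10) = (a - 5)*(a - 1)*(a - 2)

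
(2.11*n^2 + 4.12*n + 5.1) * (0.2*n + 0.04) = 0.422*n^3 + 0.9084*n^2 + 1.1848*n + 0.204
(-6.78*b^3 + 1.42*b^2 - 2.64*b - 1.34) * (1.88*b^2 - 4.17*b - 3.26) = -12.7464*b^5 + 30.9422*b^4 + 11.2182*b^3 + 3.8604*b^2 + 14.1942*b + 4.3684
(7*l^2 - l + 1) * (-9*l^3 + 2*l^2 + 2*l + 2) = -63*l^5 + 23*l^4 + 3*l^3 + 14*l^2 + 2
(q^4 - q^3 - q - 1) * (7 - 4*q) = -4*q^5 + 11*q^4 - 7*q^3 + 4*q^2 - 3*q - 7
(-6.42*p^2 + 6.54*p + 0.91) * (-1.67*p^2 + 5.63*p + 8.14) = 10.7214*p^4 - 47.0664*p^3 - 16.9583*p^2 + 58.3589*p + 7.4074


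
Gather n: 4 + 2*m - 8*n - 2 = 2*m - 8*n + 2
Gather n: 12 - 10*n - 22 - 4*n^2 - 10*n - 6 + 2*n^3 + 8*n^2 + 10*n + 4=2*n^3 + 4*n^2 - 10*n - 12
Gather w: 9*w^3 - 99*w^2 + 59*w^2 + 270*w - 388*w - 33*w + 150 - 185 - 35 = 9*w^3 - 40*w^2 - 151*w - 70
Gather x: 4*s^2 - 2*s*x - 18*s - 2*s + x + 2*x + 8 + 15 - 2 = 4*s^2 - 20*s + x*(3 - 2*s) + 21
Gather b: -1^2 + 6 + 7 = 12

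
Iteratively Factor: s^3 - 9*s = (s)*(s^2 - 9) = s*(s - 3)*(s + 3)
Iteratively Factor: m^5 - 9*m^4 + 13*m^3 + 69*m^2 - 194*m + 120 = (m - 5)*(m^4 - 4*m^3 - 7*m^2 + 34*m - 24) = (m - 5)*(m - 1)*(m^3 - 3*m^2 - 10*m + 24) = (m - 5)*(m - 2)*(m - 1)*(m^2 - m - 12) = (m - 5)*(m - 2)*(m - 1)*(m + 3)*(m - 4)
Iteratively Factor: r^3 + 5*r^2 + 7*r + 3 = (r + 1)*(r^2 + 4*r + 3) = (r + 1)^2*(r + 3)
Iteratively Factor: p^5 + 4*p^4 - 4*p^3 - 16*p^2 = (p)*(p^4 + 4*p^3 - 4*p^2 - 16*p) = p*(p + 2)*(p^3 + 2*p^2 - 8*p) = p^2*(p + 2)*(p^2 + 2*p - 8) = p^2*(p + 2)*(p + 4)*(p - 2)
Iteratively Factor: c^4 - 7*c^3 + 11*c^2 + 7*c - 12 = (c + 1)*(c^3 - 8*c^2 + 19*c - 12) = (c - 4)*(c + 1)*(c^2 - 4*c + 3) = (c - 4)*(c - 3)*(c + 1)*(c - 1)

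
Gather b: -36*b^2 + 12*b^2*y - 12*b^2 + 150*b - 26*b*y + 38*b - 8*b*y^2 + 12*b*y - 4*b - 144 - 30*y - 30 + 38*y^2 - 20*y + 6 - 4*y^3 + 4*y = b^2*(12*y - 48) + b*(-8*y^2 - 14*y + 184) - 4*y^3 + 38*y^2 - 46*y - 168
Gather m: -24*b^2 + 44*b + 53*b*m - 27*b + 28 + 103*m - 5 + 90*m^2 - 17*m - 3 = -24*b^2 + 17*b + 90*m^2 + m*(53*b + 86) + 20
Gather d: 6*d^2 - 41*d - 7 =6*d^2 - 41*d - 7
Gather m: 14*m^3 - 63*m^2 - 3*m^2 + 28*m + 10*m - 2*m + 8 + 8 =14*m^3 - 66*m^2 + 36*m + 16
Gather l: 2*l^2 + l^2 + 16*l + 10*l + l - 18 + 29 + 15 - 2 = 3*l^2 + 27*l + 24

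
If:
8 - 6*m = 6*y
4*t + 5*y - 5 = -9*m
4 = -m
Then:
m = -4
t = 43/12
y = 16/3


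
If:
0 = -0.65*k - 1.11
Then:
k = -1.71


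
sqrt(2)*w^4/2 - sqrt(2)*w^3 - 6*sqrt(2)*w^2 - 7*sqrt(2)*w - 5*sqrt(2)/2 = (w - 5)*(w + 1)^2*(sqrt(2)*w/2 + sqrt(2)/2)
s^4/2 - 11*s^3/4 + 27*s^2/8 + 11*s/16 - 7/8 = (s/2 + 1/4)*(s - 7/2)*(s - 2)*(s - 1/2)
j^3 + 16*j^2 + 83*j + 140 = (j + 4)*(j + 5)*(j + 7)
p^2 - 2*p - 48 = (p - 8)*(p + 6)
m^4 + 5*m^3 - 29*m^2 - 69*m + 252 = (m - 3)^2*(m + 4)*(m + 7)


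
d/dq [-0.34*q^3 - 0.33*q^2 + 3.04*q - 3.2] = -1.02*q^2 - 0.66*q + 3.04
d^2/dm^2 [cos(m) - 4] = -cos(m)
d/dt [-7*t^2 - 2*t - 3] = -14*t - 2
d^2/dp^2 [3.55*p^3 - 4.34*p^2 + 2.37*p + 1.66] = 21.3*p - 8.68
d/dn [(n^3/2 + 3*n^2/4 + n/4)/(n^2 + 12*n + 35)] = (2*n^4 + 48*n^3 + 245*n^2 + 210*n + 35)/(4*(n^4 + 24*n^3 + 214*n^2 + 840*n + 1225))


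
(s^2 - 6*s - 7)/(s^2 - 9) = (s^2 - 6*s - 7)/(s^2 - 9)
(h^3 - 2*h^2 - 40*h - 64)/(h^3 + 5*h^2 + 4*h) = (h^2 - 6*h - 16)/(h*(h + 1))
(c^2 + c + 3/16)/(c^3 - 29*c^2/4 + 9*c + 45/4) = (c + 1/4)/(c^2 - 8*c + 15)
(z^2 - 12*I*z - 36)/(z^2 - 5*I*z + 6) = (z - 6*I)/(z + I)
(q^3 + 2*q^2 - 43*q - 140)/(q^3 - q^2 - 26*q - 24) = (q^2 - 2*q - 35)/(q^2 - 5*q - 6)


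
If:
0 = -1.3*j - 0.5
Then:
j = -0.38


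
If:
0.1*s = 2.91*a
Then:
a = 0.0343642611683849*s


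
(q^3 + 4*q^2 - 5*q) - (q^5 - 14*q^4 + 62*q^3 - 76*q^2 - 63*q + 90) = -q^5 + 14*q^4 - 61*q^3 + 80*q^2 + 58*q - 90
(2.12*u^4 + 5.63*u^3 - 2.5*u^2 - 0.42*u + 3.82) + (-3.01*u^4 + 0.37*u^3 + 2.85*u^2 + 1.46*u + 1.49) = -0.89*u^4 + 6.0*u^3 + 0.35*u^2 + 1.04*u + 5.31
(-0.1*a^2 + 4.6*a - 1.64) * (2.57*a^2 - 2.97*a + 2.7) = -0.257*a^4 + 12.119*a^3 - 18.1468*a^2 + 17.2908*a - 4.428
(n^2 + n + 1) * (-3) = -3*n^2 - 3*n - 3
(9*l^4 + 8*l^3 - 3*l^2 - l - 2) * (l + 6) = 9*l^5 + 62*l^4 + 45*l^3 - 19*l^2 - 8*l - 12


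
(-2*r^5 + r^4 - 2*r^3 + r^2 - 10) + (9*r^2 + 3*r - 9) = -2*r^5 + r^4 - 2*r^3 + 10*r^2 + 3*r - 19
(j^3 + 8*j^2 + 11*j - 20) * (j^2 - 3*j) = j^5 + 5*j^4 - 13*j^3 - 53*j^2 + 60*j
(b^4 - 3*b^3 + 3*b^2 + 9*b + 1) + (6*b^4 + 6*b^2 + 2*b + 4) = 7*b^4 - 3*b^3 + 9*b^2 + 11*b + 5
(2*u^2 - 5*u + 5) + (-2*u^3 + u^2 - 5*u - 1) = -2*u^3 + 3*u^2 - 10*u + 4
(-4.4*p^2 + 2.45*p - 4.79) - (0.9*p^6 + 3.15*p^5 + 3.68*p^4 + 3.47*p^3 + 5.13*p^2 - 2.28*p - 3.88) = -0.9*p^6 - 3.15*p^5 - 3.68*p^4 - 3.47*p^3 - 9.53*p^2 + 4.73*p - 0.91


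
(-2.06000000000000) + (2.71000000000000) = 0.650000000000000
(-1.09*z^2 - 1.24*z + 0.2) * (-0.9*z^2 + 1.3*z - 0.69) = 0.981*z^4 - 0.301*z^3 - 1.0399*z^2 + 1.1156*z - 0.138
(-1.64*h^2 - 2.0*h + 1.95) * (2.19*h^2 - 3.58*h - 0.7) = -3.5916*h^4 + 1.4912*h^3 + 12.5785*h^2 - 5.581*h - 1.365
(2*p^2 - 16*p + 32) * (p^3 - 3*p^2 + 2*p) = 2*p^5 - 22*p^4 + 84*p^3 - 128*p^2 + 64*p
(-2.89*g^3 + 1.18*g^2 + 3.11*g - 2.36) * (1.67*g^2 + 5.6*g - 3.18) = -4.8263*g^5 - 14.2134*g^4 + 20.9919*g^3 + 9.7224*g^2 - 23.1058*g + 7.5048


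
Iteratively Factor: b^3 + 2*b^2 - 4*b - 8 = (b - 2)*(b^2 + 4*b + 4) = (b - 2)*(b + 2)*(b + 2)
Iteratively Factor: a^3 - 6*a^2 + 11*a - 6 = (a - 2)*(a^2 - 4*a + 3) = (a - 3)*(a - 2)*(a - 1)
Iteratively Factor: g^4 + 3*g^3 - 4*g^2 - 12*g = (g - 2)*(g^3 + 5*g^2 + 6*g) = g*(g - 2)*(g^2 + 5*g + 6) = g*(g - 2)*(g + 2)*(g + 3)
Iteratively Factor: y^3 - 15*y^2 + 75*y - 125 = (y - 5)*(y^2 - 10*y + 25) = (y - 5)^2*(y - 5)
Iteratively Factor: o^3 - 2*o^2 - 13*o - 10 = (o + 2)*(o^2 - 4*o - 5) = (o + 1)*(o + 2)*(o - 5)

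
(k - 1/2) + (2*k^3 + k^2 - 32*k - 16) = 2*k^3 + k^2 - 31*k - 33/2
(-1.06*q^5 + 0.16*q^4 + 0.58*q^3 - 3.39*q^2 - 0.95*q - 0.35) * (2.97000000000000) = -3.1482*q^5 + 0.4752*q^4 + 1.7226*q^3 - 10.0683*q^2 - 2.8215*q - 1.0395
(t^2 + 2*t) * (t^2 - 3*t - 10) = t^4 - t^3 - 16*t^2 - 20*t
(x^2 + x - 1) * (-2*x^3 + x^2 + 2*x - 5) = -2*x^5 - x^4 + 5*x^3 - 4*x^2 - 7*x + 5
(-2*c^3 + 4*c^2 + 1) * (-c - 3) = 2*c^4 + 2*c^3 - 12*c^2 - c - 3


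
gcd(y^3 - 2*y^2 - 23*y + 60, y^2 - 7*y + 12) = y^2 - 7*y + 12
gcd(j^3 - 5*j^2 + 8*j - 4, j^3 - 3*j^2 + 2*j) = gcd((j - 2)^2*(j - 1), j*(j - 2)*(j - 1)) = j^2 - 3*j + 2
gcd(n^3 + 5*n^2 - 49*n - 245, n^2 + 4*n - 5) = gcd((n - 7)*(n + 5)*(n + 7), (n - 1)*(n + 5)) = n + 5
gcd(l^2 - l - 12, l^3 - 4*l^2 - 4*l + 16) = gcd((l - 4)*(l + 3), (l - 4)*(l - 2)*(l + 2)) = l - 4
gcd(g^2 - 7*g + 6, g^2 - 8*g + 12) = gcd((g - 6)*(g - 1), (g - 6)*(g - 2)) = g - 6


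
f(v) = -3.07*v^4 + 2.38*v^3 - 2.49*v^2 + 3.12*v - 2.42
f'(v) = -12.28*v^3 + 7.14*v^2 - 4.98*v + 3.12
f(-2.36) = -150.17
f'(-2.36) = 216.05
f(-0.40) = -4.30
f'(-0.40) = 7.04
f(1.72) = -19.18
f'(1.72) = -46.81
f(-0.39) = -4.23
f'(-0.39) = 6.88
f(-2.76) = -258.18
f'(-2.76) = 329.44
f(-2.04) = -92.52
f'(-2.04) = 147.25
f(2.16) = -50.14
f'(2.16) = -98.08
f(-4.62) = -1703.32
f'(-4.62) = 1389.47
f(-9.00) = -22109.48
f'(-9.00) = 9578.40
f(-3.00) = -347.12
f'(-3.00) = 413.88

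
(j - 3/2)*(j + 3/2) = j^2 - 9/4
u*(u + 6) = u^2 + 6*u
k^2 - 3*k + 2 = (k - 2)*(k - 1)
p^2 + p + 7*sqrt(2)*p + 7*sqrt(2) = (p + 1)*(p + 7*sqrt(2))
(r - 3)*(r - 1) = r^2 - 4*r + 3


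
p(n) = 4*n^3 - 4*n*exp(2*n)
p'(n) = 12*n^2 - 8*n*exp(2*n) - 4*exp(2*n)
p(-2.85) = -92.56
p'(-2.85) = 97.53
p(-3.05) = -113.46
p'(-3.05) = 111.68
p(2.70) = -2312.46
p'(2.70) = -5580.52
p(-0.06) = 0.21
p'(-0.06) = -3.08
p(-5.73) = -752.53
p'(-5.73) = 394.00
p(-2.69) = -77.81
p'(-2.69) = 86.91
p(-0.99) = -3.33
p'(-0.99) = 12.30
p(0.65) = -8.44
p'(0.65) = -28.69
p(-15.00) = -13500.00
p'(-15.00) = 2700.00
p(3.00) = -4733.15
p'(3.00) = -11188.01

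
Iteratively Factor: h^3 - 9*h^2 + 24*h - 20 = (h - 2)*(h^2 - 7*h + 10) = (h - 5)*(h - 2)*(h - 2)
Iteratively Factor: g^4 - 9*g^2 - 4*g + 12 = (g + 2)*(g^3 - 2*g^2 - 5*g + 6) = (g - 1)*(g + 2)*(g^2 - g - 6) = (g - 1)*(g + 2)^2*(g - 3)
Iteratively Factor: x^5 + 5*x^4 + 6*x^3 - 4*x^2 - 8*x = (x)*(x^4 + 5*x^3 + 6*x^2 - 4*x - 8) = x*(x + 2)*(x^3 + 3*x^2 - 4) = x*(x + 2)^2*(x^2 + x - 2) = x*(x - 1)*(x + 2)^2*(x + 2)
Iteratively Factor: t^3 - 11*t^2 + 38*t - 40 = (t - 5)*(t^2 - 6*t + 8) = (t - 5)*(t - 4)*(t - 2)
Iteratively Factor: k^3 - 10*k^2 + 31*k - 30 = (k - 5)*(k^2 - 5*k + 6) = (k - 5)*(k - 3)*(k - 2)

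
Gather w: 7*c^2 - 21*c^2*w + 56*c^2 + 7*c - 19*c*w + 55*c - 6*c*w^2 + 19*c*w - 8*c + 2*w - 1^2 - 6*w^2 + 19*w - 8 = 63*c^2 + 54*c + w^2*(-6*c - 6) + w*(21 - 21*c^2) - 9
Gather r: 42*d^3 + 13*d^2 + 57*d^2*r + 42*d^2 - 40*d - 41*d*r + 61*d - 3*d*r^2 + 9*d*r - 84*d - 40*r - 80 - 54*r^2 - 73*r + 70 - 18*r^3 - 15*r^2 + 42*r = 42*d^3 + 55*d^2 - 63*d - 18*r^3 + r^2*(-3*d - 69) + r*(57*d^2 - 32*d - 71) - 10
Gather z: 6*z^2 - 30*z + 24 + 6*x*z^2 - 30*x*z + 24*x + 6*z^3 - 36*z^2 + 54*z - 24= 24*x + 6*z^3 + z^2*(6*x - 30) + z*(24 - 30*x)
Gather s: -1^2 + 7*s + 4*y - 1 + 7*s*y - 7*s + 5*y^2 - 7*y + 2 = 7*s*y + 5*y^2 - 3*y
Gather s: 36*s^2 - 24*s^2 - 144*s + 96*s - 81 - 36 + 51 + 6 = 12*s^2 - 48*s - 60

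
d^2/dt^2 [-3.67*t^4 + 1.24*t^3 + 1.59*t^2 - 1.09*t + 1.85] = -44.04*t^2 + 7.44*t + 3.18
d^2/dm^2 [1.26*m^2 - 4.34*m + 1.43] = 2.52000000000000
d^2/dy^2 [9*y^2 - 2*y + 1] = 18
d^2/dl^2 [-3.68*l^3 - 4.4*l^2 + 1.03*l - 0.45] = -22.08*l - 8.8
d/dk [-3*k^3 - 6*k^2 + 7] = 3*k*(-3*k - 4)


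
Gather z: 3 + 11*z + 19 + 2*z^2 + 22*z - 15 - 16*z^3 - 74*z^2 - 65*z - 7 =-16*z^3 - 72*z^2 - 32*z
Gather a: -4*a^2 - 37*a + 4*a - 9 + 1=-4*a^2 - 33*a - 8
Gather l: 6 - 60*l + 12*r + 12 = -60*l + 12*r + 18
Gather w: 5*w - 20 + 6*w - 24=11*w - 44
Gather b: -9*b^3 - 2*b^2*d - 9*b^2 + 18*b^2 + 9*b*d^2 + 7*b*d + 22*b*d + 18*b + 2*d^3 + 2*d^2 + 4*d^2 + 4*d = -9*b^3 + b^2*(9 - 2*d) + b*(9*d^2 + 29*d + 18) + 2*d^3 + 6*d^2 + 4*d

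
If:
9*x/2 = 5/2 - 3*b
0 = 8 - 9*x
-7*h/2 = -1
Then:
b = -1/2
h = 2/7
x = 8/9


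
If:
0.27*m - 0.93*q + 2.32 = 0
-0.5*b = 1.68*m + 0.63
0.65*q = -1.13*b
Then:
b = -1.44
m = 0.05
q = 2.51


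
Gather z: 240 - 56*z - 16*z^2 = -16*z^2 - 56*z + 240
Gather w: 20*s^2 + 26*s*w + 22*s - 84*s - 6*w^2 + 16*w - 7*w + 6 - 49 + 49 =20*s^2 - 62*s - 6*w^2 + w*(26*s + 9) + 6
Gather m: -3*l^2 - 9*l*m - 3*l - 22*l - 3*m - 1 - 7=-3*l^2 - 25*l + m*(-9*l - 3) - 8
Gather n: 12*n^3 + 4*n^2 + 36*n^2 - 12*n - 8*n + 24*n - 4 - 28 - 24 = 12*n^3 + 40*n^2 + 4*n - 56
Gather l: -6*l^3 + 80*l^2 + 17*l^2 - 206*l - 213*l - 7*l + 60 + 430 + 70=-6*l^3 + 97*l^2 - 426*l + 560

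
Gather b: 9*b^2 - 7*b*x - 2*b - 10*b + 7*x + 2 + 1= 9*b^2 + b*(-7*x - 12) + 7*x + 3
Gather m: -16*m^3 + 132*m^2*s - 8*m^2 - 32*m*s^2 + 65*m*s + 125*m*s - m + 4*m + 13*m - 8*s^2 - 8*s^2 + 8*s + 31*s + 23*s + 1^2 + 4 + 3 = -16*m^3 + m^2*(132*s - 8) + m*(-32*s^2 + 190*s + 16) - 16*s^2 + 62*s + 8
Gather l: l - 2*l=-l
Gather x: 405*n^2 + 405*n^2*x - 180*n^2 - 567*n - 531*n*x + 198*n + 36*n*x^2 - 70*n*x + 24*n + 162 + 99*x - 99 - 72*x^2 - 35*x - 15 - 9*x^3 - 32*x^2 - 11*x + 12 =225*n^2 - 345*n - 9*x^3 + x^2*(36*n - 104) + x*(405*n^2 - 601*n + 53) + 60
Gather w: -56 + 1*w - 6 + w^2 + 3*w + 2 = w^2 + 4*w - 60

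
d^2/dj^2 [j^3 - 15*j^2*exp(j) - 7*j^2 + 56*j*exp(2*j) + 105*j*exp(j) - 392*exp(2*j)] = -15*j^2*exp(j) + 224*j*exp(2*j) + 45*j*exp(j) + 6*j - 1344*exp(2*j) + 180*exp(j) - 14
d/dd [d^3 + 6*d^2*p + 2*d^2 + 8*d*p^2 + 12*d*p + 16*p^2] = 3*d^2 + 12*d*p + 4*d + 8*p^2 + 12*p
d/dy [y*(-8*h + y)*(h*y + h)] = h*(-16*h*y - 8*h + 3*y^2 + 2*y)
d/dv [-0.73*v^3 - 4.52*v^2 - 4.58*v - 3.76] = -2.19*v^2 - 9.04*v - 4.58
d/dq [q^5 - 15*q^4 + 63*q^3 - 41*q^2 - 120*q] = 5*q^4 - 60*q^3 + 189*q^2 - 82*q - 120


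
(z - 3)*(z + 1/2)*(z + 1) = z^3 - 3*z^2/2 - 4*z - 3/2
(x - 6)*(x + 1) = x^2 - 5*x - 6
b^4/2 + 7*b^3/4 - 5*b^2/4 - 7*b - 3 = (b/2 + 1)*(b - 2)*(b + 1/2)*(b + 3)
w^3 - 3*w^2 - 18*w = w*(w - 6)*(w + 3)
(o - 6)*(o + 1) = o^2 - 5*o - 6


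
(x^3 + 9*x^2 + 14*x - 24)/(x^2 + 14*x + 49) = (x^3 + 9*x^2 + 14*x - 24)/(x^2 + 14*x + 49)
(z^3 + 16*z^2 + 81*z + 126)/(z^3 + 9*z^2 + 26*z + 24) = (z^2 + 13*z + 42)/(z^2 + 6*z + 8)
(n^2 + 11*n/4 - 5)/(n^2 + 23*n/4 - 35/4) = (n + 4)/(n + 7)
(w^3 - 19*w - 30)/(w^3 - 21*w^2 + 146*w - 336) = (w^3 - 19*w - 30)/(w^3 - 21*w^2 + 146*w - 336)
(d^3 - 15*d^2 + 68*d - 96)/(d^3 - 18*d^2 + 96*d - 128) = (d^2 - 7*d + 12)/(d^2 - 10*d + 16)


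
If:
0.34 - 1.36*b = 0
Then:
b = 0.25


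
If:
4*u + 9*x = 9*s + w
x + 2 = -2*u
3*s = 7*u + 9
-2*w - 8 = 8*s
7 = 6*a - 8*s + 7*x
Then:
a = 89/66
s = 4/11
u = -87/77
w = -60/11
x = 20/77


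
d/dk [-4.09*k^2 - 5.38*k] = -8.18*k - 5.38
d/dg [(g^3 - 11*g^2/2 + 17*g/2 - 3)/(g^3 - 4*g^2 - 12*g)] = (3*g^4 - 82*g^3 + 218*g^2 - 48*g - 72)/(2*g^2*(g^4 - 8*g^3 - 8*g^2 + 96*g + 144))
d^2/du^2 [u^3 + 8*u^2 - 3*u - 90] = 6*u + 16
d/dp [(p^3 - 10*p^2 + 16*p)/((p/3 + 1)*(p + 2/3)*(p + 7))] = 18*(31*p^4 + 35*p^3 - 608*p^2 - 420*p + 336)/(9*p^6 + 192*p^5 + 1522*p^4 + 5564*p^3 + 9577*p^2 + 6972*p + 1764)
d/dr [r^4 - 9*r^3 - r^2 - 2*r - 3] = 4*r^3 - 27*r^2 - 2*r - 2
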